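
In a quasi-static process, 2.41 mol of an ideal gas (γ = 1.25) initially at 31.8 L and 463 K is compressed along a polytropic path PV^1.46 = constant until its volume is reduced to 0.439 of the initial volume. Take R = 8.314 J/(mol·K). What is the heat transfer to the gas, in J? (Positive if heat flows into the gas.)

P₁ = nRT₁/V₁ = 2.41×8.314×463/31.8 = 292 kPa.
Polytropic n=1.46: T₂ = T₁(V₁/V₂)^(n−1) = 463×(2.28)^0.46 = 676 K; P₂ = P₁(V₁/V₂)^n = 970 kPa.
W = (P₁V₁−P₂V₂)/(n−1) = (292×31.8−970×14.0)/0.46 = -9280 J.
ΔU = nCvΔT = 2.41×33.3×(676−463) = 17100 J.
Q = ΔU + W = 7800 J.

7800 J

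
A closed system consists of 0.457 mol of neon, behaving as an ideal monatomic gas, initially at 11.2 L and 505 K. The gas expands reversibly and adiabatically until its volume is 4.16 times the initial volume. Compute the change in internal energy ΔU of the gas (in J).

-1770 J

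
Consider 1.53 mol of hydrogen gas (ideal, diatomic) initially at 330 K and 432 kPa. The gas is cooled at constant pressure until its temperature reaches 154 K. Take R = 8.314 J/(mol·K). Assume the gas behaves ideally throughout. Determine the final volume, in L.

V₁ = nRT₁/P₁ = 1.53×8.314×330/432 = 9.72 L.
Isobaric: P stays 432 kPa; V/T = const ⇒ T₂ = 154 K, V₂ = 4.53 L.

4.53 L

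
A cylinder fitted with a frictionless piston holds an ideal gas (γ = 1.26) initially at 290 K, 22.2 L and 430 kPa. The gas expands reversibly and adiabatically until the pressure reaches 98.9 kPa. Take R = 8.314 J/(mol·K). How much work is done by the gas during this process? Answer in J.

n = P₁V₁/(RT₁) = 430×22.2/(8.314×290) = 3.96 mol.
Adiabatic: T₂/T₁ = (P₂/P₁)^((γ−1)/γ) ⇒ T₂ = 290×(0.230)^0.206 = 214 K; V₂ = 71.3 L.
ΔU = nCvΔT = 3.96×32.0×(214−290) = -9600 J.
Q = 0 for an adiabatic process, so W = −ΔU = 9600 J.

9600 J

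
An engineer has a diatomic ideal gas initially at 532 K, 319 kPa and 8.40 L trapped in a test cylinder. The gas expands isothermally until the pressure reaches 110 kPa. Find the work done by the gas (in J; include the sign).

2850 J

n = P₁V₁/(RT₁) = 319×8.40/(8.314×532) = 0.606 mol.
Isothermal: T stays 532 K; PV = const ⇒ V₂ = 24.4 L, P₂ = 110 kPa.
W = nRT ln(V₂/V₁) = 0.606×8.314×532×ln(2.90) = 2850 J.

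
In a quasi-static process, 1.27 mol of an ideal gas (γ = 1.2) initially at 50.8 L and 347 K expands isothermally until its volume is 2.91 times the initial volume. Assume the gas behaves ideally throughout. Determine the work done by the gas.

3910 J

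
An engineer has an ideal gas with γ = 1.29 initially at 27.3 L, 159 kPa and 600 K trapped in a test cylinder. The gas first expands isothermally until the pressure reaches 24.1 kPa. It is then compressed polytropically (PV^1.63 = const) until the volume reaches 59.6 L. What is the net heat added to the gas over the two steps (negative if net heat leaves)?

16300 J

n = P₁V₁/(RT₁) = 159×27.3/(8.314×600) = 0.870 mol.
Step 1 — Isothermal: T stays 600 K; PV = const ⇒ V₂ = 180 L, P₂ = 24.1 kPa.
ΔU = 0 (ideal gas, T constant).
W = nRT ln(V₂/V₁) = 0.870×8.314×600×ln(6.60) = 8190 J.
Q = ΔU + W = 8190 J.
State after step 1: P = 24.1 kPa, V = 180 L, T = 600 K.
Step 2 — Polytropic n=1.63: T₂ = T₁(V₁/V₂)^(n−1) = 600×(3.02)^0.63 = 1200 K; P₂ = P₁(V₁/V₂)^n = 146 kPa.
W = (P₁V₁−P₂V₂)/(n−1) = (24.1×180−146×59.6)/0.63 = -6940 J.
ΔU = nCvΔT = 0.870×28.7×(1200−600) = 15100 J.
Q = ΔU + W = 8140 J.
Net over both steps: W = 1250 J, Q = 16300 J, ΔU = 15100 J.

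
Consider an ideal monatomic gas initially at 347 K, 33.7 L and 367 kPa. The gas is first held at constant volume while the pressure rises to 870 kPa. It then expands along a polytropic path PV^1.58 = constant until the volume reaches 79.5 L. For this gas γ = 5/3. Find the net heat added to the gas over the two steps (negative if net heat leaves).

n = P₁V₁/(RT₁) = 367×33.7/(8.314×347) = 4.29 mol.
Step 1 — Isochoric: V stays 33.7 L; P/T = const ⇒ T₂ = 823 K, P₂ = 870 kPa.
W = 0 (no volume change).
ΔU = nCvΔT = 4.29×12.5×(823−347) = 25400 J.
Q = ΔU = 25400 J.
State after step 1: P = 870 kPa, V = 33.7 L, T = 823 K.
Step 2 — Polytropic n=1.58: T₂ = T₁(V₁/V₂)^(n−1) = 823×(0.424)^0.58 = 500 K; P₂ = P₁(V₁/V₂)^n = 224 kPa.
W = (P₁V₁−P₂V₂)/(n−1) = (870×33.7−224×79.5)/0.58 = 19800 J.
ΔU = nCvΔT = 4.29×12.5×(500−823) = -17200 J.
Q = ΔU + W = 2580 J.
Net over both steps: W = 19800 J, Q = 28000 J, ΔU = 8180 J.

28000 J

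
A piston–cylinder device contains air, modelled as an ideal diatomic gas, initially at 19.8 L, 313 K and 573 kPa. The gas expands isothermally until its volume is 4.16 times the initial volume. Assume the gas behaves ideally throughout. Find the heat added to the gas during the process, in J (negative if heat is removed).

n = P₁V₁/(RT₁) = 573×19.8/(8.314×313) = 4.36 mol.
Isothermal: T stays 313 K; PV = const ⇒ V₂ = 82.4 L, P₂ = 138 kPa.
ΔU = 0 (ideal gas, T constant).
W = nRT ln(V₂/V₁) = 4.36×8.314×313×ln(4.16) = 16200 J.
Q = ΔU + W = 16200 J.

16200 J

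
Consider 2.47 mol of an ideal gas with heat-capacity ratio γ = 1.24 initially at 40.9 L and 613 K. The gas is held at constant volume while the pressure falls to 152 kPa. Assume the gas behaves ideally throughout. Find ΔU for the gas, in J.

P₁ = nRT₁/V₁ = 2.47×8.314×613/40.9 = 308 kPa.
Isochoric: V stays 40.9 L; P/T = const ⇒ T₂ = 303 K, P₂ = 152 kPa.
For an ideal gas ΔU = nCvΔT with Cv = R/(γ−1) = 34.6 J/(mol·K).
ΔU = 2.47×34.6×(303−613) = -26500 J.

-26500 J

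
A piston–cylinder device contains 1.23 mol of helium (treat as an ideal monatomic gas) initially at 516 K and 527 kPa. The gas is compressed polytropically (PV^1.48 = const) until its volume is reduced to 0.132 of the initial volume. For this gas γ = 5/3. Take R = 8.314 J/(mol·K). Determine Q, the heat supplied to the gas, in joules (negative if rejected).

-5060 J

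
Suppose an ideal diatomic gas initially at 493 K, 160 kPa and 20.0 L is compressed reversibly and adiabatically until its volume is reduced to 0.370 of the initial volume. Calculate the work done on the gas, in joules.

n = P₁V₁/(RT₁) = 160×20.0/(8.314×493) = 0.781 mol.
Adiabatic: TV^(γ−1) = const ⇒ T₂ = 493×(2.70)^0.400 = 734 K; PV^γ = const ⇒ P₂ = 644 kPa.
ΔU = nCvΔT = 0.781×20.8×(734−493) = 3910 J.
Q = 0 for an adiabatic process, so W = −ΔU = -3910 J.
Work done on the gas = −W_by = 3910 J.

3910 J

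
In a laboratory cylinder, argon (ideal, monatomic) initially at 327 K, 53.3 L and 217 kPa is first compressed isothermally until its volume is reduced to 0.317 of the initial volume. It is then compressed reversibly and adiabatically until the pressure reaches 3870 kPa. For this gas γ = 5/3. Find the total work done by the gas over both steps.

-30600 J

n = P₁V₁/(RT₁) = 217×53.3/(8.314×327) = 4.25 mol.
Step 1 — Isothermal: T stays 327 K; PV = const ⇒ V₂ = 16.9 L, P₂ = 685 kPa.
ΔU = 0 (ideal gas, T constant).
W = nRT ln(V₂/V₁) = 4.25×8.314×327×ln(0.317) = -13300 J.
Q = ΔU + W = -13300 J.
State after step 1: P = 685 kPa, V = 16.9 L, T = 327 K.
Step 2 — Adiabatic: T₂/T₁ = (P₂/P₁)^((γ−1)/γ) ⇒ T₂ = 327×(5.65)^0.400 = 654 K; V₂ = 5.98 L.
ΔU = nCvΔT = 4.25×12.5×(654−327) = 17300 J.
Q = 0 for an adiabatic process, so W = −ΔU = -17300 J.
Net over both steps: W = -30600 J, Q = -13300 J, ΔU = 17300 J.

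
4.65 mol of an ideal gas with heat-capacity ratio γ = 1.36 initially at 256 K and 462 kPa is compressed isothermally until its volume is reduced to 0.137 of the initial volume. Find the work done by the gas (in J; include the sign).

-19700 J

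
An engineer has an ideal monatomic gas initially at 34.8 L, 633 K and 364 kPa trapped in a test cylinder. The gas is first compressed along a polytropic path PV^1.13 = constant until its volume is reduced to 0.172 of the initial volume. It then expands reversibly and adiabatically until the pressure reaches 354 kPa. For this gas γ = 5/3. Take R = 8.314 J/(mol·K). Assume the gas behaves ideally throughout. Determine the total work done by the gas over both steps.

-11800 J

n = P₁V₁/(RT₁) = 364×34.8/(8.314×633) = 2.41 mol.
Step 1 — Polytropic n=1.13: T₂ = T₁(V₁/V₂)^(n−1) = 633×(5.81)^0.13 = 796 K; P₂ = P₁(V₁/V₂)^n = 2660 kPa.
W = (P₁V₁−P₂V₂)/(n−1) = (364×34.8−2660×5.99)/0.13 = -25100 J.
ΔU = nCvΔT = 2.41×12.5×(796−633) = 4890 J.
Q = ΔU + W = -20200 J.
State after step 1: P = 2660 kPa, V = 5.99 L, T = 796 K.
Step 2 — Adiabatic: T₂/T₁ = (P₂/P₁)^((γ−1)/γ) ⇒ T₂ = 796×(0.133)^0.400 = 355 K; V₂ = 20.1 L.
ΔU = nCvΔT = 2.41×12.5×(355−796) = -13200 J.
Q = 0 for an adiabatic process, so W = −ΔU = 13200 J.
Net over both steps: W = -11800 J, Q = -20200 J, ΔU = -8340 J.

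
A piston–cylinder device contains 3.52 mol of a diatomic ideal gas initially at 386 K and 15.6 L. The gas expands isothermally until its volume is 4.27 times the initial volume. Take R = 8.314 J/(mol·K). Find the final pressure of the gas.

P₁ = nRT₁/V₁ = 3.52×8.314×386/15.6 = 724 kPa.
Isothermal: T stays 386 K; PV = const ⇒ V₂ = 66.6 L, P₂ = 170 kPa.

170 kPa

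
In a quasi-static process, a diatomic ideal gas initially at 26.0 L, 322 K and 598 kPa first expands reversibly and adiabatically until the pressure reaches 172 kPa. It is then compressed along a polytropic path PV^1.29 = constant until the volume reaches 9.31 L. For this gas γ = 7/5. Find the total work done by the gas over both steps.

n = P₁V₁/(RT₁) = 598×26.0/(8.314×322) = 5.81 mol.
Step 1 — Adiabatic: T₂/T₁ = (P₂/P₁)^((γ−1)/γ) ⇒ T₂ = 322×(0.288)^0.286 = 226 K; V₂ = 63.3 L.
ΔU = nCvΔT = 5.81×20.8×(226−322) = -11600 J.
Q = 0 for an adiabatic process, so W = −ΔU = 11600 J.
State after step 1: P = 172 kPa, V = 63.3 L, T = 226 K.
Step 2 — Polytropic n=1.29: T₂ = T₁(V₁/V₂)^(n−1) = 226×(6.80)^0.29 = 393 K; P₂ = P₁(V₁/V₂)^n = 2040 kPa.
W = (P₁V₁−P₂V₂)/(n−1) = (172×63.3−2040×9.31)/0.29 = -27900 J.
ΔU = nCvΔT = 5.81×20.8×(393−226) = 20200 J.
Q = ΔU + W = -7680 J.
Net over both steps: W = -16300 J, Q = -7680 J, ΔU = 8600 J.

-16300 J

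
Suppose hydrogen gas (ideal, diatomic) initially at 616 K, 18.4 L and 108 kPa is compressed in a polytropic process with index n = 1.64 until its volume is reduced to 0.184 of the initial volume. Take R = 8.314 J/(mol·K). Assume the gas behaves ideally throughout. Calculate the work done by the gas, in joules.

n = P₁V₁/(RT₁) = 108×18.4/(8.314×616) = 0.388 mol.
Polytropic n=1.64: T₂ = T₁(V₁/V₂)^(n−1) = 616×(5.43)^0.64 = 1820 K; P₂ = P₁(V₁/V₂)^n = 1730 kPa.
W = (P₁V₁−P₂V₂)/(n−1) = (108×18.4−1730×3.39)/0.64 = -6070 J.

-6070 J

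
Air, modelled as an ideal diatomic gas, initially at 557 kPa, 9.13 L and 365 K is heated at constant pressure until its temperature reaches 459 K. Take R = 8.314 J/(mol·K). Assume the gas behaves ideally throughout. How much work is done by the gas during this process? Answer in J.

1310 J

n = P₁V₁/(RT₁) = 557×9.13/(8.314×365) = 1.68 mol.
Isobaric: P stays 557 kPa; V/T = const ⇒ T₂ = 459 K, V₂ = 11.5 L.
W = PΔV = 557×(11.5−9.13) kPa·L = 1310 J.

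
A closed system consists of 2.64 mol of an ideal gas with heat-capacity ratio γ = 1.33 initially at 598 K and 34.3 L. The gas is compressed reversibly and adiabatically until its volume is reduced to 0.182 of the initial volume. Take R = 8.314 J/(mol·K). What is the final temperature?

1050 K

P₁ = nRT₁/V₁ = 2.64×8.314×598/34.3 = 383 kPa.
Adiabatic: TV^(γ−1) = const ⇒ T₂ = 598×(5.49)^0.330 = 1050 K; PV^γ = const ⇒ P₂ = 3690 kPa.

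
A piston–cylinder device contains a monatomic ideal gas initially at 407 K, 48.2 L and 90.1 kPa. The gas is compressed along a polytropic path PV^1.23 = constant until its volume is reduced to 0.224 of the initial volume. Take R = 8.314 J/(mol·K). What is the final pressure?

Polytropic n=1.23: T₂ = T₁(V₁/V₂)^(n−1) = 407×(4.46)^0.23 = 574 K; P₂ = P₁(V₁/V₂)^n = 567 kPa.

567 kPa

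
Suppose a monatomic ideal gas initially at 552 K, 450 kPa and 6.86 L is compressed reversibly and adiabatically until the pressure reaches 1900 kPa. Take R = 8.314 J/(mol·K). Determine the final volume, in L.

Adiabatic: T₂/T₁ = (P₂/P₁)^((γ−1)/γ) ⇒ T₂ = 552×(4.22)^0.400 = 982 K; V₂ = 2.89 L.

2.89 L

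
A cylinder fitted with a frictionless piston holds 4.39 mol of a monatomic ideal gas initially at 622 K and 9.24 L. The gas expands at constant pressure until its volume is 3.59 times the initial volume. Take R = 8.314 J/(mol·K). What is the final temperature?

2230 K

P₁ = nRT₁/V₁ = 4.39×8.314×622/9.24 = 2460 kPa.
Isobaric: P stays 2460 kPa; V/T = const ⇒ T₂ = 2230 K, V₂ = 33.2 L.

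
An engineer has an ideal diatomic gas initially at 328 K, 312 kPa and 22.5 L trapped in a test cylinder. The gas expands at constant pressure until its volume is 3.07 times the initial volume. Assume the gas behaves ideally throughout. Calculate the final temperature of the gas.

1010 K

Isobaric: P stays 312 kPa; V/T = const ⇒ T₂ = 1010 K, V₂ = 69.1 L.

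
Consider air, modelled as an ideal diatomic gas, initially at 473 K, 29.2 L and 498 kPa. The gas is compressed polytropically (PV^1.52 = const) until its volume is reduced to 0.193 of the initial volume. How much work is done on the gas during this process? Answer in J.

37800 J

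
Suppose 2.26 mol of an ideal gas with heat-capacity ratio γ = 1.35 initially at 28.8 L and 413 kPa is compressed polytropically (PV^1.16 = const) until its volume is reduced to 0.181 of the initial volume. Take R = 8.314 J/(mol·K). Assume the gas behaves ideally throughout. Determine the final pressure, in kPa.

3000 kPa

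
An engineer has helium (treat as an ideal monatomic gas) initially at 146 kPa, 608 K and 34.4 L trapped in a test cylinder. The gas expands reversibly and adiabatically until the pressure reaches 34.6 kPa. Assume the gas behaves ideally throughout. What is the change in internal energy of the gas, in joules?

-3300 J

n = P₁V₁/(RT₁) = 146×34.4/(8.314×608) = 0.994 mol.
Adiabatic: T₂/T₁ = (P₂/P₁)^((γ−1)/γ) ⇒ T₂ = 608×(0.237)^0.400 = 342 K; V₂ = 81.6 L.
For an ideal gas ΔU = nCvΔT with Cv = (3/2)R = 12.5 J/(mol·K).
ΔU = 0.994×12.5×(342−608) = -3300 J.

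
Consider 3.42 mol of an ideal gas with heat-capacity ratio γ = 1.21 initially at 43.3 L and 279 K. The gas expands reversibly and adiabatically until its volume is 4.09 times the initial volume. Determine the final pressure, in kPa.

33.3 kPa

P₁ = nRT₁/V₁ = 3.42×8.314×279/43.3 = 183 kPa.
Adiabatic: TV^(γ−1) = const ⇒ T₂ = 279×(0.244)^0.210 = 208 K; PV^γ = const ⇒ P₂ = 33.3 kPa.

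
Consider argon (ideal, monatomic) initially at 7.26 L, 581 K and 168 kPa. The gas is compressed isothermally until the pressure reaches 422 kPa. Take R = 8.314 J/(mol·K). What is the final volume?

Isothermal: T stays 581 K; PV = const ⇒ V₂ = 2.89 L, P₂ = 422 kPa.

2.89 L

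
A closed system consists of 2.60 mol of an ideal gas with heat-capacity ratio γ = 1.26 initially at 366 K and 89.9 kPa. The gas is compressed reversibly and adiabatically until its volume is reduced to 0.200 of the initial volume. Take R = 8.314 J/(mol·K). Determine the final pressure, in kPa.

683 kPa

V₁ = nRT₁/P₁ = 2.60×8.314×366/89.9 = 88.0 L.
Adiabatic: TV^(γ−1) = const ⇒ T₂ = 366×(5.00)^0.260 = 556 K; PV^γ = const ⇒ P₂ = 683 kPa.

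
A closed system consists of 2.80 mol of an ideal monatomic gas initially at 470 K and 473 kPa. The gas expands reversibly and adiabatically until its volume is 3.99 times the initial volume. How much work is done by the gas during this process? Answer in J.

9890 J

V₁ = nRT₁/P₁ = 2.80×8.314×470/473 = 23.1 L.
Adiabatic: TV^(γ−1) = const ⇒ T₂ = 470×(0.251)^0.667 = 187 K; PV^γ = const ⇒ P₂ = 47.1 kPa.
ΔU = nCvΔT = 2.80×12.5×(187−470) = -9890 J.
Q = 0 for an adiabatic process, so W = −ΔU = 9890 J.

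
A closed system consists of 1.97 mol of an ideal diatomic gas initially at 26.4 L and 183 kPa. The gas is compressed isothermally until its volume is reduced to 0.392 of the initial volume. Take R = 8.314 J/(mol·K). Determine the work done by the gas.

T₁ = P₁V₁/(nR) = 183×26.4/(1.97×8.314) = 295 K.
Isothermal: T stays 295 K; PV = const ⇒ V₂ = 10.3 L, P₂ = 467 kPa.
W = nRT ln(V₂/V₁) = 1.97×8.314×295×ln(0.392) = -4520 J.

-4520 J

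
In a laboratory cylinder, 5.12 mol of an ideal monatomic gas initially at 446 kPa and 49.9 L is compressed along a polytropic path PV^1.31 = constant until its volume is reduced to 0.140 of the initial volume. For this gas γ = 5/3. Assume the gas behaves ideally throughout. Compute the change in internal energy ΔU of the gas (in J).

28000 J

T₁ = P₁V₁/(nR) = 446×49.9/(5.12×8.314) = 523 K.
Polytropic n=1.31: T₂ = T₁(V₁/V₂)^(n−1) = 523×(7.14)^0.31 = 962 K; P₂ = P₁(V₁/V₂)^n = 5860 kPa.
For an ideal gas ΔU = nCvΔT with Cv = (3/2)R = 12.5 J/(mol·K).
ΔU = 5.12×12.5×(962−523) = 28000 J.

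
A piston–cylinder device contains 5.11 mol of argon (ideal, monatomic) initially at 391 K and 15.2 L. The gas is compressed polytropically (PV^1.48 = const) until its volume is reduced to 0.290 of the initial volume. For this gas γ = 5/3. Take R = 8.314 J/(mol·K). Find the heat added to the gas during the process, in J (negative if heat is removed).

-7860 J

P₁ = nRT₁/V₁ = 5.11×8.314×391/15.2 = 1090 kPa.
Polytropic n=1.48: T₂ = T₁(V₁/V₂)^(n−1) = 391×(3.45)^0.48 = 708 K; P₂ = P₁(V₁/V₂)^n = 6830 kPa.
W = (P₁V₁−P₂V₂)/(n−1) = (1090×15.2−6830×4.41)/0.48 = -28100 J.
ΔU = nCvΔT = 5.11×12.5×(708−391) = 20200 J.
Q = ΔU + W = -7860 J.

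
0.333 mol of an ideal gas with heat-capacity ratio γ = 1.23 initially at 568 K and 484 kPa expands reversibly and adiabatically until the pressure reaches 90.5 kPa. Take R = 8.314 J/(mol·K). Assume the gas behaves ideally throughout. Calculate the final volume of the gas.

12.7 L

V₁ = nRT₁/P₁ = 0.333×8.314×568/484 = 3.25 L.
Adiabatic: T₂/T₁ = (P₂/P₁)^((γ−1)/γ) ⇒ T₂ = 568×(0.187)^0.187 = 415 K; V₂ = 12.7 L.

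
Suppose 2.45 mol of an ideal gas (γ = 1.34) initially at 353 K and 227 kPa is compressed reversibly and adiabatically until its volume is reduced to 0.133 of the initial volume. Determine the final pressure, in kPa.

3390 kPa

V₁ = nRT₁/P₁ = 2.45×8.314×353/227 = 31.7 L.
Adiabatic: TV^(γ−1) = const ⇒ T₂ = 353×(7.52)^0.340 = 701 K; PV^γ = const ⇒ P₂ = 3390 kPa.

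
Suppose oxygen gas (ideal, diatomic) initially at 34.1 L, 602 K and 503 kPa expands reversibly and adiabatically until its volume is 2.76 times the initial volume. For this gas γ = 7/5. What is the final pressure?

Adiabatic: TV^(γ−1) = const ⇒ T₂ = 602×(0.362)^0.400 = 401 K; PV^γ = const ⇒ P₂ = 121 kPa.

121 kPa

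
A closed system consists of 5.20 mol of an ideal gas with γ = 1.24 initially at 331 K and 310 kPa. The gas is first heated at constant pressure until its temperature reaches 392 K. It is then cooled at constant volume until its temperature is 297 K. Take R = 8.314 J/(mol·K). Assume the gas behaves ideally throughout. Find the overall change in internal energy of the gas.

-6120 J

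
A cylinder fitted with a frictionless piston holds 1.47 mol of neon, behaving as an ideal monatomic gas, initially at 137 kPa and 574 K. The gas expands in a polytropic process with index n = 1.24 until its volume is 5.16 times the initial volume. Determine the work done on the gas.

-9520 J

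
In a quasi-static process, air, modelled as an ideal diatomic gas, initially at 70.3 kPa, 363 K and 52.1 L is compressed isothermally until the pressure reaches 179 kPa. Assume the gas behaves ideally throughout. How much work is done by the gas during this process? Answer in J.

-3420 J

n = P₁V₁/(RT₁) = 70.3×52.1/(8.314×363) = 1.21 mol.
Isothermal: T stays 363 K; PV = const ⇒ V₂ = 20.5 L, P₂ = 179 kPa.
W = nRT ln(V₂/V₁) = 1.21×8.314×363×ln(0.393) = -3420 J.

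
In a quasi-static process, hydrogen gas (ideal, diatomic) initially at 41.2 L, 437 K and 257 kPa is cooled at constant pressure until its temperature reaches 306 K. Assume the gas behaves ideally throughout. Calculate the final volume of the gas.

28.8 L

Isobaric: P stays 257 kPa; V/T = const ⇒ T₂ = 306 K, V₂ = 28.8 L.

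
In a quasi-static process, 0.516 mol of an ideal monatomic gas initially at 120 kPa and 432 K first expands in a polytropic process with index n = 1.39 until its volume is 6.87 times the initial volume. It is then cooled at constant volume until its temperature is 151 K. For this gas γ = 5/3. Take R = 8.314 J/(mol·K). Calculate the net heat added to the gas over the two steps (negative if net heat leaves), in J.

703 J

V₁ = nRT₁/P₁ = 0.516×8.314×432/120 = 15.4 L.
Step 1 — Polytropic n=1.39: T₂ = T₁(V₁/V₂)^(n−1) = 432×(0.146)^0.39 = 204 K; P₂ = P₁(V₁/V₂)^n = 8.24 kPa.
W = (P₁V₁−P₂V₂)/(n−1) = (120×15.4−8.24×106)/0.39 = 2510 J.
ΔU = nCvΔT = 0.516×12.5×(204−432) = -1470 J.
Q = ΔU + W = 1040 J.
State after step 1: P = 8.24 kPa, V = 106 L, T = 204 K.
Step 2 — Isochoric: V stays 106 L; P/T = const ⇒ T₂ = 151 K, P₂ = 6.11 kPa.
W = 0 (no volume change).
ΔU = nCvΔT = 0.516×12.5×(151−204) = -339 J.
Q = ΔU = -339 J.
Net over both steps: W = 2510 J, Q = 703 J, ΔU = -1810 J.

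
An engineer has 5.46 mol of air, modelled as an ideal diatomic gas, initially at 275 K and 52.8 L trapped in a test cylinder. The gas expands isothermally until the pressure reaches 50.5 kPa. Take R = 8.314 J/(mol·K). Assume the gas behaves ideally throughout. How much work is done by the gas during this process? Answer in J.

P₁ = nRT₁/V₁ = 5.46×8.314×275/52.8 = 236 kPa.
Isothermal: T stays 275 K; PV = const ⇒ V₂ = 247 L, P₂ = 50.5 kPa.
W = nRT ln(V₂/V₁) = 5.46×8.314×275×ln(4.68) = 19300 J.

19300 J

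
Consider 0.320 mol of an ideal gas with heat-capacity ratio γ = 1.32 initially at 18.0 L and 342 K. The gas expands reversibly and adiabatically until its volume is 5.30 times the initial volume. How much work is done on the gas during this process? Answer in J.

-1180 J

P₁ = nRT₁/V₁ = 0.320×8.314×342/18.0 = 50.5 kPa.
Adiabatic: TV^(γ−1) = const ⇒ T₂ = 342×(0.189)^0.320 = 201 K; PV^γ = const ⇒ P₂ = 5.59 kPa.
ΔU = nCvΔT = 0.320×26.0×(201−342) = -1180 J.
Q = 0 for an adiabatic process, so W = −ΔU = 1180 J.
Work done on the gas = −W_by = -1180 J.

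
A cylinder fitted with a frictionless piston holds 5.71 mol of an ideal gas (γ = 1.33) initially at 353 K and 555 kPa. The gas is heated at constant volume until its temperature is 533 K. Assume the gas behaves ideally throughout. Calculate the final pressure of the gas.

V₁ = nRT₁/P₁ = 5.71×8.314×353/555 = 30.2 L.
Isochoric: V stays 30.2 L; P/T = const ⇒ T₂ = 533 K, P₂ = 838 kPa.

838 kPa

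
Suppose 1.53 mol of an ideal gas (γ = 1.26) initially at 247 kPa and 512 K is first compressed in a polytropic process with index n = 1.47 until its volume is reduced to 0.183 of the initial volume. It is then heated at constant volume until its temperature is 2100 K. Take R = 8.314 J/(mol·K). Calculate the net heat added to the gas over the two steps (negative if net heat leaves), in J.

60800 J

V₁ = nRT₁/P₁ = 1.53×8.314×512/247 = 26.4 L.
Step 1 — Polytropic n=1.47: T₂ = T₁(V₁/V₂)^(n−1) = 512×(5.46)^0.47 = 1140 K; P₂ = P₁(V₁/V₂)^n = 3000 kPa.
W = (P₁V₁−P₂V₂)/(n−1) = (247×26.4−3000×4.83)/0.47 = -16900 J.
ΔU = nCvΔT = 1.53×32.0×(1140−512) = 30600 J.
Q = ΔU + W = 13700 J.
State after step 1: P = 3000 kPa, V = 4.83 L, T = 1140 K.
Step 2 — Isochoric: V stays 4.83 L; P/T = const ⇒ T₂ = 2100 K, P₂ = 5540 kPa.
W = 0 (no volume change).
ΔU = nCvΔT = 1.53×32.0×(2100−1140) = 47100 J.
Q = ΔU = 47100 J.
Net over both steps: W = -16900 J, Q = 60800 J, ΔU = 77700 J.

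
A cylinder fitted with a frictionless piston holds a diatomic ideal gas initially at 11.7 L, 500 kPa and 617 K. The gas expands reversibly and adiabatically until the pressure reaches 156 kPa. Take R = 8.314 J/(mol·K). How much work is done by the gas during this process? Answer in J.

n = P₁V₁/(RT₁) = 500×11.7/(8.314×617) = 1.14 mol.
Adiabatic: T₂/T₁ = (P₂/P₁)^((γ−1)/γ) ⇒ T₂ = 617×(0.312)^0.286 = 442 K; V₂ = 26.9 L.
ΔU = nCvΔT = 1.14×20.8×(442−617) = -4140 J.
Q = 0 for an adiabatic process, so W = −ΔU = 4140 J.

4140 J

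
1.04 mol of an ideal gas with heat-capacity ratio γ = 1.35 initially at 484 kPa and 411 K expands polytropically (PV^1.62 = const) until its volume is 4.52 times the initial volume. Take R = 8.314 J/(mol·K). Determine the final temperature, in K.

V₁ = nRT₁/P₁ = 1.04×8.314×411/484 = 7.34 L.
Polytropic n=1.62: T₂ = T₁(V₁/V₂)^(n−1) = 411×(0.221)^0.62 = 161 K; P₂ = P₁(V₁/V₂)^n = 42.0 kPa.

161 K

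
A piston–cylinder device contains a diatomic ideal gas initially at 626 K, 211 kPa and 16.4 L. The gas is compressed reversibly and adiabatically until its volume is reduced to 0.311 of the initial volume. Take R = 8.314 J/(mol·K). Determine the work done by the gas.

n = P₁V₁/(RT₁) = 211×16.4/(8.314×626) = 0.665 mol.
Adiabatic: TV^(γ−1) = const ⇒ T₂ = 626×(3.22)^0.400 = 999 K; PV^γ = const ⇒ P₂ = 1080 kPa.
ΔU = nCvΔT = 0.665×20.8×(999−626) = 5150 J.
Q = 0 for an adiabatic process, so W = −ΔU = -5150 J.

-5150 J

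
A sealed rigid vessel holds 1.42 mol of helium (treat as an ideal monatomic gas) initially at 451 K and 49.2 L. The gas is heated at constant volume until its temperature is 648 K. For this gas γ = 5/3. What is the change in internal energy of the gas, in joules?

P₁ = nRT₁/V₁ = 1.42×8.314×451/49.2 = 108 kPa.
Isochoric: V stays 49.2 L; P/T = const ⇒ T₂ = 648 K, P₂ = 155 kPa.
For an ideal gas ΔU = nCvΔT with Cv = (3/2)R = 12.5 J/(mol·K).
ΔU = 1.42×12.5×(648−451) = 3490 J.

3490 J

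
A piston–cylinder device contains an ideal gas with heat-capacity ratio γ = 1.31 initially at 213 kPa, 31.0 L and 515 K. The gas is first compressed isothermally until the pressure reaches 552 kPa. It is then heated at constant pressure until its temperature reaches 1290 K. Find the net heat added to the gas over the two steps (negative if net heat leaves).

n = P₁V₁/(RT₁) = 213×31.0/(8.314×515) = 1.54 mol.
Step 1 — Isothermal: T stays 515 K; PV = const ⇒ V₂ = 12.0 L, P₂ = 552 kPa.
ΔU = 0 (ideal gas, T constant).
W = nRT ln(V₂/V₁) = 1.54×8.314×515×ln(0.386) = -6290 J.
Q = ΔU + W = -6290 J.
State after step 1: P = 552 kPa, V = 12.0 L, T = 515 K.
Step 2 — Isobaric: P stays 552 kPa; V/T = const ⇒ T₂ = 1290 K, V₂ = 30.0 L.
W = PΔV = 552×(30.0−12.0) kPa·L = 9940 J.
ΔU = nCvΔT = 1.54×26.8×(1290−515) = 32100 J.
Q = ΔU + W = nCpΔT = 42000 J.
Net over both steps: W = 3650 J, Q = 35700 J, ΔU = 32100 J.

35700 J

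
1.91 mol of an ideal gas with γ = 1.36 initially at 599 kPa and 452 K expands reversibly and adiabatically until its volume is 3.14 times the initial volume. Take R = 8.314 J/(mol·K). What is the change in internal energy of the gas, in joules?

V₁ = nRT₁/P₁ = 1.91×8.314×452/599 = 12.0 L.
Adiabatic: TV^(γ−1) = const ⇒ T₂ = 452×(0.318)^0.360 = 299 K; PV^γ = const ⇒ P₂ = 126 kPa.
For an ideal gas ΔU = nCvΔT with Cv = R/(γ−1) = 23.1 J/(mol·K).
ΔU = 1.91×23.1×(299−452) = -6730 J.

-6730 J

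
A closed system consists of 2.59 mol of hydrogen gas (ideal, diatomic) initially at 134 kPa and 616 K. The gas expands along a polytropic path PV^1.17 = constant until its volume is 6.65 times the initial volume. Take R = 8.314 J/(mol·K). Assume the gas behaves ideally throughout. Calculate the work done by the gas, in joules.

21500 J

V₁ = nRT₁/P₁ = 2.59×8.314×616/134 = 99.0 L.
Polytropic n=1.17: T₂ = T₁(V₁/V₂)^(n−1) = 616×(0.150)^0.17 = 446 K; P₂ = P₁(V₁/V₂)^n = 14.6 kPa.
W = (P₁V₁−P₂V₂)/(n−1) = (134×99.0−14.6×658)/0.17 = 21500 J.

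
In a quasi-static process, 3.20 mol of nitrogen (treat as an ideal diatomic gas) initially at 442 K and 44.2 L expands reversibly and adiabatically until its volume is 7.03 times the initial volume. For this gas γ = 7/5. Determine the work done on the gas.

P₁ = nRT₁/V₁ = 3.20×8.314×442/44.2 = 266 kPa.
Adiabatic: TV^(γ−1) = const ⇒ T₂ = 442×(0.142)^0.400 = 203 K; PV^γ = const ⇒ P₂ = 17.3 kPa.
ΔU = nCvΔT = 3.20×20.8×(203−442) = -15900 J.
Q = 0 for an adiabatic process, so W = −ΔU = 15900 J.
Work done on the gas = −W_by = -15900 J.

-15900 J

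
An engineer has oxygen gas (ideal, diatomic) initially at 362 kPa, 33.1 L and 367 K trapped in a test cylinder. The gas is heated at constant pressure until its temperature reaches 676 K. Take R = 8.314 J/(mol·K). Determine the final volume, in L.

Isobaric: P stays 362 kPa; V/T = const ⇒ T₂ = 676 K, V₂ = 61.0 L.

61.0 L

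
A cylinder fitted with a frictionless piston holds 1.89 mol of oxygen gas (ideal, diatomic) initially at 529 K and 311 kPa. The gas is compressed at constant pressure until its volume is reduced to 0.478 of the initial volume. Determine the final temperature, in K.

253 K

V₁ = nRT₁/P₁ = 1.89×8.314×529/311 = 26.7 L.
Isobaric: P stays 311 kPa; V/T = const ⇒ T₂ = 253 K, V₂ = 12.8 L.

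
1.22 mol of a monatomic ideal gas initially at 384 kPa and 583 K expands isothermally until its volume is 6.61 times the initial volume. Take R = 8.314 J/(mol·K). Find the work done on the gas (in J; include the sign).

-11200 J

V₁ = nRT₁/P₁ = 1.22×8.314×583/384 = 15.4 L.
Isothermal: T stays 583 K; PV = const ⇒ V₂ = 102 L, P₂ = 58.1 kPa.
W = nRT ln(V₂/V₁) = 1.22×8.314×583×ln(6.61) = 11200 J.
Work done on the gas = −W_by = -11200 J.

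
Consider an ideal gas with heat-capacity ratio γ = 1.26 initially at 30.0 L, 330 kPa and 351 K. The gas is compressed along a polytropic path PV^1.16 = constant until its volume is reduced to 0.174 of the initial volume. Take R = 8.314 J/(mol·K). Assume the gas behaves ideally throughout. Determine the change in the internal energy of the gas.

n = P₁V₁/(RT₁) = 330×30.0/(8.314×351) = 3.39 mol.
Polytropic n=1.16: T₂ = T₁(V₁/V₂)^(n−1) = 351×(5.75)^0.16 = 464 K; P₂ = P₁(V₁/V₂)^n = 2510 kPa.
For an ideal gas ΔU = nCvΔT with Cv = R/(γ−1) = 32.0 J/(mol·K).
ΔU = 3.39×32.0×(464−351) = 12300 J.

12300 J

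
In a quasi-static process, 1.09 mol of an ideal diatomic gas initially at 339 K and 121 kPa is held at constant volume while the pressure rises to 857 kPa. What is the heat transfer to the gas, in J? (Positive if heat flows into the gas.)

46700 J

V₁ = nRT₁/P₁ = 1.09×8.314×339/121 = 25.4 L.
Isochoric: V stays 25.4 L; P/T = const ⇒ T₂ = 2400 K, P₂ = 857 kPa.
W = 0 (no volume change).
ΔU = nCvΔT = 1.09×20.8×(2400−339) = 46700 J.
Q = ΔU = 46700 J.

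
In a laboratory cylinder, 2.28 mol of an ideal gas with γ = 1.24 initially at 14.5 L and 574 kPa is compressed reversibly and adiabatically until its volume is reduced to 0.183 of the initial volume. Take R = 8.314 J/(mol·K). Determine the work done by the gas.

T₁ = P₁V₁/(nR) = 574×14.5/(2.28×8.314) = 439 K.
Adiabatic: TV^(γ−1) = const ⇒ T₂ = 439×(5.46)^0.240 = 660 K; PV^γ = const ⇒ P₂ = 4710 kPa.
ΔU = nCvΔT = 2.28×34.6×(660−439) = 17400 J.
Q = 0 for an adiabatic process, so W = −ΔU = -17400 J.

-17400 J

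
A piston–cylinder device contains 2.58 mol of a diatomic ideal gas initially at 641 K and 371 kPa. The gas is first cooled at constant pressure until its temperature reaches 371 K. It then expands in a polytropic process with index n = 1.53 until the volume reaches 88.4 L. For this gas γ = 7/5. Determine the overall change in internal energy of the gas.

-25000 J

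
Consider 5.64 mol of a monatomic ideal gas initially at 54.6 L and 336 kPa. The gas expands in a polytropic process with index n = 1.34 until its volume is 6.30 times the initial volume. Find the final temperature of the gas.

T₁ = P₁V₁/(nR) = 336×54.6/(5.64×8.314) = 391 K.
Polytropic n=1.34: T₂ = T₁(V₁/V₂)^(n−1) = 391×(0.159)^0.34 = 209 K; P₂ = P₁(V₁/V₂)^n = 28.5 kPa.

209 K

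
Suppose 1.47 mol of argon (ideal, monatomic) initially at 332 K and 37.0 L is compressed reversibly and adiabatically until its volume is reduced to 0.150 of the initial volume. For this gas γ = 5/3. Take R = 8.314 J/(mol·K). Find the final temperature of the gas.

P₁ = nRT₁/V₁ = 1.47×8.314×332/37.0 = 110 kPa.
Adiabatic: TV^(γ−1) = const ⇒ T₂ = 332×(6.67)^0.667 = 1180 K; PV^γ = const ⇒ P₂ = 2590 kPa.

1180 K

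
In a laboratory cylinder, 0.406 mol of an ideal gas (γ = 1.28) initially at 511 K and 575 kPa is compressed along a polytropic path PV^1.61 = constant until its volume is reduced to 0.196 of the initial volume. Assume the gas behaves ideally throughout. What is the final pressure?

V₁ = nRT₁/P₁ = 0.406×8.314×511/575 = 3.00 L.
Polytropic n=1.61: T₂ = T₁(V₁/V₂)^(n−1) = 511×(5.10)^0.61 = 1380 K; P₂ = P₁(V₁/V₂)^n = 7930 kPa.

7930 kPa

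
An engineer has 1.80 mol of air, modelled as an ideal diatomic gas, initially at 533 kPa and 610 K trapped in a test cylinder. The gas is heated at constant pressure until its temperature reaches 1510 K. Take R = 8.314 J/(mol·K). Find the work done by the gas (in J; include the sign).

V₁ = nRT₁/P₁ = 1.80×8.314×610/533 = 17.1 L.
Isobaric: P stays 533 kPa; V/T = const ⇒ T₂ = 1510 K, V₂ = 42.4 L.
W = PΔV = 533×(42.4−17.1) kPa·L = 13500 J.

13500 J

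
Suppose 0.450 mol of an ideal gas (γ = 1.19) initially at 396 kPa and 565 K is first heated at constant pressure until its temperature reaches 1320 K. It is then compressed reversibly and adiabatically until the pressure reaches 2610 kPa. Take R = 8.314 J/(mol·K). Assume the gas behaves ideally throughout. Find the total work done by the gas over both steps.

-6310 J

V₁ = nRT₁/P₁ = 0.450×8.314×565/396 = 5.34 L.
Step 1 — Isobaric: P stays 396 kPa; V/T = const ⇒ T₂ = 1320 K, V₂ = 12.5 L.
W = PΔV = 396×(12.5−5.34) kPa·L = 2820 J.
ΔU = nCvΔT = 0.450×43.8×(1320−565) = 14900 J.
Q = ΔU + W = nCpΔT = 17700 J.
State after step 1: P = 396 kPa, V = 12.5 L, T = 1320 K.
Step 2 — Adiabatic: T₂/T₁ = (P₂/P₁)^((γ−1)/γ) ⇒ T₂ = 1320×(6.59)^0.160 = 1780 K; V₂ = 2.56 L.
ΔU = nCvΔT = 0.450×43.8×(1780−1320) = 9130 J.
Q = 0 for an adiabatic process, so W = −ΔU = -9130 J.
Net over both steps: W = -6310 J, Q = 17700 J, ΔU = 24000 J.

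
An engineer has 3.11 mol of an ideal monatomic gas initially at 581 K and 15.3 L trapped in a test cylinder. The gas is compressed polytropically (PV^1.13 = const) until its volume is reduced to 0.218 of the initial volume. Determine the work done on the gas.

25300 J

P₁ = nRT₁/V₁ = 3.11×8.314×581/15.3 = 982 kPa.
Polytropic n=1.13: T₂ = T₁(V₁/V₂)^(n−1) = 581×(4.59)^0.13 = 708 K; P₂ = P₁(V₁/V₂)^n = 5490 kPa.
W = (P₁V₁−P₂V₂)/(n−1) = (982×15.3−5490×3.34)/0.13 = -25300 J.
Work done on the gas = −W_by = 25300 J.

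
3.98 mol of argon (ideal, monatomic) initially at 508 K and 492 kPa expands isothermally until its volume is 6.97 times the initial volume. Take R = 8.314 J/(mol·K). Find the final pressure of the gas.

70.6 kPa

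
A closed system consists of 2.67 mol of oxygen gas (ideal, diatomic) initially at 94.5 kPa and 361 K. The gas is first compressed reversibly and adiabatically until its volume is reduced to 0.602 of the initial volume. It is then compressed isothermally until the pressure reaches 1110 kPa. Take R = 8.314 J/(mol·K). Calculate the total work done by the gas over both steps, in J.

-21700 J

V₁ = nRT₁/P₁ = 2.67×8.314×361/94.5 = 84.8 L.
Step 1 — Adiabatic: TV^(γ−1) = const ⇒ T₂ = 361×(1.66)^0.400 = 442 K; PV^γ = const ⇒ P₂ = 192 kPa.
ΔU = nCvΔT = 2.67×20.8×(442−361) = 4510 J.
Q = 0 for an adiabatic process, so W = −ΔU = -4510 J.
State after step 1: P = 192 kPa, V = 51.0 L, T = 442 K.
Step 2 — Isothermal: T stays 442 K; PV = const ⇒ V₂ = 8.84 L, P₂ = 1110 kPa.
ΔU = 0 (ideal gas, T constant).
W = nRT ln(V₂/V₁) = 2.67×8.314×442×ln(0.173) = -17200 J.
Q = ΔU + W = -17200 J.
Net over both steps: W = -21700 J, Q = -17200 J, ΔU = 4510 J.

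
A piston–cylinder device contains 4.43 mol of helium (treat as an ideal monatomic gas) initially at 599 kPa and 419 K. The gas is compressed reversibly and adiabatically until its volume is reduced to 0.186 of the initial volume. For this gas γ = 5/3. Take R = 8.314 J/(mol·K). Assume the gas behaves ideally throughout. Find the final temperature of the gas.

1290 K

V₁ = nRT₁/P₁ = 4.43×8.314×419/599 = 25.8 L.
Adiabatic: TV^(γ−1) = const ⇒ T₂ = 419×(5.38)^0.667 = 1290 K; PV^γ = const ⇒ P₂ = 9880 kPa.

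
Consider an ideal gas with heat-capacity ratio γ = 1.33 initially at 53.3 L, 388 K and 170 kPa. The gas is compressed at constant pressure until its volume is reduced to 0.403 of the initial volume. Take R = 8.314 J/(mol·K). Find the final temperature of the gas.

156 K

Isobaric: P stays 170 kPa; V/T = const ⇒ T₂ = 156 K, V₂ = 21.5 L.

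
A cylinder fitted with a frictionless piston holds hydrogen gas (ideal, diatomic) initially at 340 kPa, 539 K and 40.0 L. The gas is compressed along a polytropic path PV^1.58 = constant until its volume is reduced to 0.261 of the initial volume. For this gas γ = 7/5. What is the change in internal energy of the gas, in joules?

40100 J

n = P₁V₁/(RT₁) = 340×40.0/(8.314×539) = 3.03 mol.
Polytropic n=1.58: T₂ = T₁(V₁/V₂)^(n−1) = 539×(3.83)^0.58 = 1170 K; P₂ = P₁(V₁/V₂)^n = 2840 kPa.
For an ideal gas ΔU = nCvΔT with Cv = (5/2)R = 20.8 J/(mol·K).
ΔU = 3.03×20.8×(1170−539) = 40100 J.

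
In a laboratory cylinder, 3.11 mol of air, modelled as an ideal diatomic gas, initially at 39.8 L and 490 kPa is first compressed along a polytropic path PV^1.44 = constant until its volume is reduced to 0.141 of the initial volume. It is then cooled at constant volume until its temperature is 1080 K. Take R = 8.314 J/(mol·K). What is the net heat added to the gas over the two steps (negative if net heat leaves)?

-39600 J

T₁ = P₁V₁/(nR) = 490×39.8/(3.11×8.314) = 754 K.
Step 1 — Polytropic n=1.44: T₂ = T₁(V₁/V₂)^(n−1) = 754×(7.09)^0.44 = 1790 K; P₂ = P₁(V₁/V₂)^n = 8230 kPa.
W = (P₁V₁−P₂V₂)/(n−1) = (490×39.8−8230×5.61)/0.44 = -60600 J.
ΔU = nCvΔT = 3.11×20.8×(1790−754) = 66700 J.
Q = ΔU + W = 6060 J.
State after step 1: P = 8230 kPa, V = 5.61 L, T = 1790 K.
Step 2 — Isochoric: V stays 5.61 L; P/T = const ⇒ T₂ = 1080 K, P₂ = 4980 kPa.
W = 0 (no volume change).
ΔU = nCvΔT = 3.11×20.8×(1080−1790) = -45600 J.
Q = ΔU = -45600 J.
Net over both steps: W = -60600 J, Q = -39600 J, ΔU = 21100 J.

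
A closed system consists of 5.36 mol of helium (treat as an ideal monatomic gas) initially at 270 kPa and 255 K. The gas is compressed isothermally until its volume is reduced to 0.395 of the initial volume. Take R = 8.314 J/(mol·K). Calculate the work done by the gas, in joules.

V₁ = nRT₁/P₁ = 5.36×8.314×255/270 = 42.1 L.
Isothermal: T stays 255 K; PV = const ⇒ V₂ = 16.6 L, P₂ = 684 kPa.
W = nRT ln(V₂/V₁) = 5.36×8.314×255×ln(0.395) = -10600 J.

-10600 J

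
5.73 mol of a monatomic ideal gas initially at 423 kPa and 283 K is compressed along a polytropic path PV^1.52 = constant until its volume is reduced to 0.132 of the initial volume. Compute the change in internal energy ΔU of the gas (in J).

37700 J

V₁ = nRT₁/P₁ = 5.73×8.314×283/423 = 31.9 L.
Polytropic n=1.52: T₂ = T₁(V₁/V₂)^(n−1) = 283×(7.58)^0.52 = 811 K; P₂ = P₁(V₁/V₂)^n = 9180 kPa.
For an ideal gas ΔU = nCvΔT with Cv = (3/2)R = 12.5 J/(mol·K).
ΔU = 5.73×12.5×(811−283) = 37700 J.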